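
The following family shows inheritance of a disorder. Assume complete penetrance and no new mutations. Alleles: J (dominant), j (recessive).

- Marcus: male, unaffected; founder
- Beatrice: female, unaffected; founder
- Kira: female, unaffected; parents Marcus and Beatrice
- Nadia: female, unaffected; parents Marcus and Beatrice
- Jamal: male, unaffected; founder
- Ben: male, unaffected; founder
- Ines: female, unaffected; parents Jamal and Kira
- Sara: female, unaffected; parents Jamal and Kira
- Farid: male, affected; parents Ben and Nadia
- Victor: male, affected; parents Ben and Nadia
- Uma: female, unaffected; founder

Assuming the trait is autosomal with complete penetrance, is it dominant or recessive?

Ben and Nadia are both unaffected yet have an affected child Farid. Under dominance, an affected child requires at least one affected parent, so the trait cannot be dominant.

recessive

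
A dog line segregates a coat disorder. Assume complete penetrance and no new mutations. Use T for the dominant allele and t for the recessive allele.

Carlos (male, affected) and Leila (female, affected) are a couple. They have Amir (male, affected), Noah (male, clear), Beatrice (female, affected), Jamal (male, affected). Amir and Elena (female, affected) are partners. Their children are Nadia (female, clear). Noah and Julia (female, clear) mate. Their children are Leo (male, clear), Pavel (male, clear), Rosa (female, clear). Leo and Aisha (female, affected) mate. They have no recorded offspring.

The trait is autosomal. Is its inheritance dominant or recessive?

Carlos and Leila are both affected yet have a clear child Noah. Under a recessive model two affected parents are homozygous and every child would be affected, so the trait cannot be recessive.

dominant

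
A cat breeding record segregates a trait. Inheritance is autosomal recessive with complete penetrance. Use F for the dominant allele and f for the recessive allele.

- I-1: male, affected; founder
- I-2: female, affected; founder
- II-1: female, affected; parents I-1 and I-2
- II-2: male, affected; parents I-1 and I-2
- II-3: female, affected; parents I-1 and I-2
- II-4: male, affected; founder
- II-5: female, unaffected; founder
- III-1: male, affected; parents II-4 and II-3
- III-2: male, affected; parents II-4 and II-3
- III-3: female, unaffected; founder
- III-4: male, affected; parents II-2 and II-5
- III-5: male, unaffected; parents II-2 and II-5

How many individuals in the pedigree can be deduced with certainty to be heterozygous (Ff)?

Obligate heterozygotes: II-5 is unaffected so carries F and passed f to III-4 (ff), so II-5 is Ff; III-5 is unaffected so carries F and received f from II-2 (ff), so III-5 is Ff.
Every other individual is either homozygous by phenotype or has at least one consistent homozygous assignment, so the count is 2.

2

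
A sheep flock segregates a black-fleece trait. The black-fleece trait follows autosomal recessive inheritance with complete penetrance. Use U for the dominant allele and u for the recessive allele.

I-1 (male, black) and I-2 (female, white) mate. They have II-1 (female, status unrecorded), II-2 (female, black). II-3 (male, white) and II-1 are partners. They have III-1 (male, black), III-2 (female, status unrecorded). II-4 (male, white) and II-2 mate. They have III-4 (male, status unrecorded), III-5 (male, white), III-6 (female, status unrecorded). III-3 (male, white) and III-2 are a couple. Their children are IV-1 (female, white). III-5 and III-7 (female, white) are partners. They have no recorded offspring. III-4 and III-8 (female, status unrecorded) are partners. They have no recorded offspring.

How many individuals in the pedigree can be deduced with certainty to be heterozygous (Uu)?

Obligate heterozygotes: I-2 is white so carries U and passed u to II-2 (uu), so I-2 is Uu; II-3 is white so carries U and passed u to III-1 (uu), so II-3 is Uu; III-5 is white so carries U and received u from II-2 (uu), so III-5 is Uu.
Every other individual is either homozygous by phenotype or has at least one consistent homozygous assignment, so the count is 3.

3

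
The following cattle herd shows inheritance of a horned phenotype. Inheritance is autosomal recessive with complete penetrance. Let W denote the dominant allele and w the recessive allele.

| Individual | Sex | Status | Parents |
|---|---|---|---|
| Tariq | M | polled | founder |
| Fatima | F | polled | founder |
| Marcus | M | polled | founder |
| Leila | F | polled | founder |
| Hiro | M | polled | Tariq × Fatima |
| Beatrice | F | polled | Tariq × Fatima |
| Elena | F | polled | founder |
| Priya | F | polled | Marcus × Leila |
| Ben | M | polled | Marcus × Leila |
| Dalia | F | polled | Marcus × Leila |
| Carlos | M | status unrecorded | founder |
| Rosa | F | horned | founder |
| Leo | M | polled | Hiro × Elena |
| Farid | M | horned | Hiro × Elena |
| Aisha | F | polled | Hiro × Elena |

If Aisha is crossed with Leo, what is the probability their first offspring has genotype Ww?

4/9

Hiro is polled so carries W and passed w to Farid (ww), so Hiro is Ww.
Elena is polled so carries W and passed w to Farid (ww), so Elena is Ww.
Aisha is a polled offspring of Hiro (Ww) × Elena (Ww), whose cross gives 1/4 WW : 1/2 Ww : 1/4 ww; conditioning on being polled, Aisha is WW with probability 1/3, Ww with probability 2/3.
Leo is a polled offspring of Hiro (Ww) × Elena (Ww), whose cross gives 1/4 WW : 1/2 Ww : 1/4 ww; conditioning on being polled, Leo is WW with probability 1/3, Ww with probability 2/3.
Summing over parental genotype combinations, P(offspring has genotype Ww) = 2/9·1/2 + 2/9·1/2 + 4/9·1/2 = 4/9.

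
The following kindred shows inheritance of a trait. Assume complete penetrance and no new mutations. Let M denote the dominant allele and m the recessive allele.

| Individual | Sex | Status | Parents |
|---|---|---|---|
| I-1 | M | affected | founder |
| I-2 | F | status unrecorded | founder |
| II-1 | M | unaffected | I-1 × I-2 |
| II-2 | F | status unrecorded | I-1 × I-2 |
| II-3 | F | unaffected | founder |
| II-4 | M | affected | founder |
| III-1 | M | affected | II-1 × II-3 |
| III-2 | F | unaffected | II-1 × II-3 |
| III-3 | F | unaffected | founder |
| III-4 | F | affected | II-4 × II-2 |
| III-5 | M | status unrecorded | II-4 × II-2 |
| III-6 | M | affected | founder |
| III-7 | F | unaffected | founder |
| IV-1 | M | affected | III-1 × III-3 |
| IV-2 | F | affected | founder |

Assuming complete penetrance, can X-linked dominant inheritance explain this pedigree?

Under X-linked dominant, III-1 (affected, male) cannot arise from II-1 (unaffected) × II-3 (unaffected).

No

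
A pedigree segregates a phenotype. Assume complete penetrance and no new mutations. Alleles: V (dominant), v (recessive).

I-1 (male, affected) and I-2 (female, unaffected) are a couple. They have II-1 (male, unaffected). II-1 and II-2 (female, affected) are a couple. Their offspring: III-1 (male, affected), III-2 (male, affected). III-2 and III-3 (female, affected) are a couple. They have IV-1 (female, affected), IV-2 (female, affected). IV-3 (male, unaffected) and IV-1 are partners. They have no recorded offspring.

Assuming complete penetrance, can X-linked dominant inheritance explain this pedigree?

Yes

A consistent assignment under X-linked dominant exists: I-1 X^V Y, I-2 X^v X^v, II-1 X^v Y, II-2 X^V X^V, III-1 X^V Y, III-2 X^V Y, III-3 X^V X^V, IV-1 X^V X^V, IV-2 X^V X^V, IV-3 X^v Y.
In this assignment every recorded phenotype matches its genotype and every non-founder's genotype is obtainable from its parents' genotypes, so the pedigree is consistent.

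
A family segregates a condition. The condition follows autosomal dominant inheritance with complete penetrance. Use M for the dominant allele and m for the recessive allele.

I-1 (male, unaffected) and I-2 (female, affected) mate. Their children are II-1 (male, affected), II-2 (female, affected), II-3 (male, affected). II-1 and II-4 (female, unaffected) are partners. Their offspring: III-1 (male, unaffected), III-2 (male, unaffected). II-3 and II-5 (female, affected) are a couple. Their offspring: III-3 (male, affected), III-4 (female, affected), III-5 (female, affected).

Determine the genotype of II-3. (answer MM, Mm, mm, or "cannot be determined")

From phenotype alone, II-3 is MM or Mm.
II-3 is affected so carries M and received m from I-1 (mm), so II-3 is Mm.

Mm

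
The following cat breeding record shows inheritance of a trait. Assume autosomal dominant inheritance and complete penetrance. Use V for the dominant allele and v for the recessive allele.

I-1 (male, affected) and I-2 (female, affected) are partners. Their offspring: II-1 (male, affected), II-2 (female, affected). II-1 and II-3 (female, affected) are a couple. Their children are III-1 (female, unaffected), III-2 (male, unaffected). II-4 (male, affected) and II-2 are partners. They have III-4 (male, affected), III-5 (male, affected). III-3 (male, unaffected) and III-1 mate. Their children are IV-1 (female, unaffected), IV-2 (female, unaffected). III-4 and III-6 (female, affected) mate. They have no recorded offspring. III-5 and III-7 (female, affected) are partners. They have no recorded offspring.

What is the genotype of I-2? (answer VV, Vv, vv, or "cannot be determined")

cannot be determined

I-2's phenotype allows VV or Vv, and no parent or child forces a single allele at both positions; consistent genotype assignments exist with I-2 as VV or Vv.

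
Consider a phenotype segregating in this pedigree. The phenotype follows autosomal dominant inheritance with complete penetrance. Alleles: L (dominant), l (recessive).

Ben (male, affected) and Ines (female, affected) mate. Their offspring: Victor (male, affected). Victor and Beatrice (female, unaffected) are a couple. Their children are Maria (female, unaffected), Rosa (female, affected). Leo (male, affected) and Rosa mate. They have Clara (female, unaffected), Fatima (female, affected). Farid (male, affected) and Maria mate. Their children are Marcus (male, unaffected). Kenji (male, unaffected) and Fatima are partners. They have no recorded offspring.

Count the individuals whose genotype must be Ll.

Obligate heterozygotes: Victor is affected so carries L and passed l to Maria (ll), so Victor is Ll; Rosa is affected so carries L and received l from Beatrice (ll), so Rosa is Ll; Leo is affected so carries L and passed l to Clara (ll), so Leo is Ll; Farid is affected so carries L and passed l to Marcus (ll), so Farid is Ll.
Every other individual is either homozygous by phenotype or has at least one consistent homozygous assignment, so the count is 4.

4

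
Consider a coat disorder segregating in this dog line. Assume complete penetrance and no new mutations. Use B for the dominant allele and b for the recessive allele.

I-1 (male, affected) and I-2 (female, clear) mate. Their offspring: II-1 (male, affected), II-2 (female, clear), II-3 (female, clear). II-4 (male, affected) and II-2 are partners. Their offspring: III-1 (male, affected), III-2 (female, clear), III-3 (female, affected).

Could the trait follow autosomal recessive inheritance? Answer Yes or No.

A consistent assignment under autosomal recessive exists: I-1 bb, I-2 Bb, II-1 bb, II-2 Bb, II-3 Bb, II-4 bb, III-1 bb, III-2 Bb, III-3 bb.
In this assignment every recorded phenotype matches its genotype and every non-founder's genotype is obtainable from its parents' genotypes, so the pedigree is consistent.

Yes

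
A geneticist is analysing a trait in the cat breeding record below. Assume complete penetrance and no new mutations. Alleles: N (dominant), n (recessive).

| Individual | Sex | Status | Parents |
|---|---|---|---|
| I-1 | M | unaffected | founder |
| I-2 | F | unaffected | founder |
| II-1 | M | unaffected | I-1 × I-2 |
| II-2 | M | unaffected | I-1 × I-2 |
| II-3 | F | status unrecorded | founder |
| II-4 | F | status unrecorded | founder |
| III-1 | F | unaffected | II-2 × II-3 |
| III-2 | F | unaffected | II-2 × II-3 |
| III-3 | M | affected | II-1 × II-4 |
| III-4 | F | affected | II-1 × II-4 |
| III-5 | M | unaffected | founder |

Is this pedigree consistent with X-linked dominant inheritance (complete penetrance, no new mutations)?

Yes

A consistent assignment under X-linked dominant exists: I-1 X^n Y, I-2 X^n X^n, II-1 X^n Y, II-2 X^n Y, II-3 X^N X^n, II-4 X^N X^N, III-1 X^n X^n, III-2 X^n X^n, III-3 X^N Y, III-4 X^N X^n, III-5 X^n Y.
In this assignment every recorded phenotype matches its genotype and every non-founder's genotype is obtainable from its parents' genotypes, so the pedigree is consistent.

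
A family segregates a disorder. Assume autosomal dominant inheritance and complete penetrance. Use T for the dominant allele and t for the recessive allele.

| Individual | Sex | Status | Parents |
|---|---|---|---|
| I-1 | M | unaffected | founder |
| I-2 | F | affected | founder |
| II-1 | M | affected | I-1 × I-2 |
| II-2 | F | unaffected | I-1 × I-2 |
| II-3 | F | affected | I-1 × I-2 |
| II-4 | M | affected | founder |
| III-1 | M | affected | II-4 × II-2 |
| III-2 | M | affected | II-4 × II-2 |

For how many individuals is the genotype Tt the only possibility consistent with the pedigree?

Obligate heterozygotes: I-2 is affected so carries T and passed t to II-2 (tt), so I-2 is Tt; II-1 is affected so carries T and received t from I-1 (tt), so II-1 is Tt; II-3 is affected so carries T and received t from I-1 (tt), so II-3 is Tt; III-1 is affected so carries T and received t from II-2 (tt), so III-1 is Tt; III-2 is affected so carries T and received t from II-2 (tt), so III-2 is Tt.
Every other individual is either homozygous by phenotype or has at least one consistent homozygous assignment, so the count is 5.

5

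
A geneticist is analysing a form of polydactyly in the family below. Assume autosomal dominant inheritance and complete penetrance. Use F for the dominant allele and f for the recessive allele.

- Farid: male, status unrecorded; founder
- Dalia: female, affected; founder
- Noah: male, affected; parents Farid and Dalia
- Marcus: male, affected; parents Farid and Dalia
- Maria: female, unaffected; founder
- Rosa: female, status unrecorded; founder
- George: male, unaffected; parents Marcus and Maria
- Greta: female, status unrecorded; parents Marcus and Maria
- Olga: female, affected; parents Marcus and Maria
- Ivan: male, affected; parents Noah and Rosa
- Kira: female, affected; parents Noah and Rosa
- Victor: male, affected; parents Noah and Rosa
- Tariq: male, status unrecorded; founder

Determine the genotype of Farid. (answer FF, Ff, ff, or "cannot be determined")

cannot be determined

Farid's phenotype is unrecorded, and no parent or child forces a single allele at both positions; consistent genotype assignments exist with Farid as FF or Ff or ff.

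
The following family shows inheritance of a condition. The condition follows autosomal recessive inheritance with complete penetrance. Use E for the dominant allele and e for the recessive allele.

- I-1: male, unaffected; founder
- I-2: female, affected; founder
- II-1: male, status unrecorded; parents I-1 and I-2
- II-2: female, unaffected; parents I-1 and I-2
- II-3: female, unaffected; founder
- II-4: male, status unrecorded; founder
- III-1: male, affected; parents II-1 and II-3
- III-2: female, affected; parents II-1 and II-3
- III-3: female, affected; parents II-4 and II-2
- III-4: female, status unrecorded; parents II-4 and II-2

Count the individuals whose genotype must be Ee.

2

Obligate heterozygotes: II-2 is unaffected so carries E and received e from I-2 (ee), so II-2 is Ee; II-3 is unaffected so carries E and passed e to III-1 (ee), so II-3 is Ee.
Every other individual is either homozygous by phenotype or has at least one consistent homozygous assignment, so the count is 2.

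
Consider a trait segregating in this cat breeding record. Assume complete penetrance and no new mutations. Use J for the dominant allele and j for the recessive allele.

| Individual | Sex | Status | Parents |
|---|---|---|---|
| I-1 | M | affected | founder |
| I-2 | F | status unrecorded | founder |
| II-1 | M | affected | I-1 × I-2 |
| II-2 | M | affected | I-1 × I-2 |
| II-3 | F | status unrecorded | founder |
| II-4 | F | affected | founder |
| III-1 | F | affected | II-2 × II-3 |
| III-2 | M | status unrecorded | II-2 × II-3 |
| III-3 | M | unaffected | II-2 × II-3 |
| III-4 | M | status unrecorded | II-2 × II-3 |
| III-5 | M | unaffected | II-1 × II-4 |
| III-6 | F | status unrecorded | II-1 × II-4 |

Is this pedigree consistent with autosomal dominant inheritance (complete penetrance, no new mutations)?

Yes

A consistent assignment under autosomal dominant exists: I-1 JJ, I-2 Jj, II-1 Jj, II-2 Jj, II-3 Jj, II-4 Jj, III-1 JJ, III-2 JJ, III-3 jj, III-4 JJ, III-5 jj, III-6 JJ.
In this assignment every recorded phenotype matches its genotype and every non-founder's genotype is obtainable from its parents' genotypes, so the pedigree is consistent.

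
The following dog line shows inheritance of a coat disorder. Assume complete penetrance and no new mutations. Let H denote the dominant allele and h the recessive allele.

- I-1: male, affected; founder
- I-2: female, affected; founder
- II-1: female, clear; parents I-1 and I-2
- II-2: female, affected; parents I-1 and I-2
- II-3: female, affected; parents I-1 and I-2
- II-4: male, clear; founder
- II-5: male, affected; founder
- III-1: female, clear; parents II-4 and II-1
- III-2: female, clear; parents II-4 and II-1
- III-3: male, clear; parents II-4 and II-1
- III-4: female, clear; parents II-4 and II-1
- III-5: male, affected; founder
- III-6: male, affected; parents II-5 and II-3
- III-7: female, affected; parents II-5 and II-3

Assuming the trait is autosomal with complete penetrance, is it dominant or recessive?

dominant

I-1 and I-2 are both affected yet have a clear child II-1. Under a recessive model two affected parents are homozygous and every child would be affected, so the trait cannot be recessive.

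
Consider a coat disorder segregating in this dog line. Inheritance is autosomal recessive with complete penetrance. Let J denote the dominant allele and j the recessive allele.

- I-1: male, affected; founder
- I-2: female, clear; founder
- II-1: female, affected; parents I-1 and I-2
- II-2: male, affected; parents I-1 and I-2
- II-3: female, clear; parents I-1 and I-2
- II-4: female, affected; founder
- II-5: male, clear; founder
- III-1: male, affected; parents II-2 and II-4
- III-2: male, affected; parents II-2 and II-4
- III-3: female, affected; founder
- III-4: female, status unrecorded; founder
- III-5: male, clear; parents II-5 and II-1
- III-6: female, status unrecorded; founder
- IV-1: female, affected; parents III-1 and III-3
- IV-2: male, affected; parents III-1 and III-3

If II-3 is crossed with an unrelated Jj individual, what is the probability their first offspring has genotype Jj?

1/2

II-3 is clear so carries J and received j from I-1 (jj), so II-3 is Jj.
The cross gives 1/4 JJ : 1/2 Jj : 1/4 jj, so P(offspring has genotype Jj) = 1/2.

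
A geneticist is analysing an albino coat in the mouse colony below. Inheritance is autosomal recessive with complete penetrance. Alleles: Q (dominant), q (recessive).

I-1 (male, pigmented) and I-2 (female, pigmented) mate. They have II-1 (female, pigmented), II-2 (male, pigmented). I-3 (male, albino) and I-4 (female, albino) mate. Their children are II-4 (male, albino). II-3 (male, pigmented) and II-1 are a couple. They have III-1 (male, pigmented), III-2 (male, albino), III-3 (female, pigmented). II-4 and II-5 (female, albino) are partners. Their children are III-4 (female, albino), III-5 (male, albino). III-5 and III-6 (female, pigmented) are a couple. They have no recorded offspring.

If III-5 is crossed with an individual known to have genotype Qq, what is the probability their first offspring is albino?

1/2

III-5 is albino, so III-5 is qq.
The cross gives 1/2 Qq : 1/2 qq, so P(offspring is albino) = 1/2.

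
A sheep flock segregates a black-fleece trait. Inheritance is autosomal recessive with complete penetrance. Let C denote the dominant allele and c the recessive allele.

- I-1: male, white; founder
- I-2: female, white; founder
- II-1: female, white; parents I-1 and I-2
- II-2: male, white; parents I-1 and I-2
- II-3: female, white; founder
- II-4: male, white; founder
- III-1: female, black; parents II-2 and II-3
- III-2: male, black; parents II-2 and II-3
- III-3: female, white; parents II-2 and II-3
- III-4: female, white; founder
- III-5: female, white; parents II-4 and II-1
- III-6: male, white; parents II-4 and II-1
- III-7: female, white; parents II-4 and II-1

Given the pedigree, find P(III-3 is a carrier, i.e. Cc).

2/3

II-2 is white so carries C and passed c to III-1 (cc), so II-2 is Cc.
II-3 is white so carries C and passed c to III-1 (cc), so II-3 is Cc.
Their cross gives offspring ratios 1/4 CC : 1/2 Cc : 1/4 cc. Conditioning on III-3 being white, P(Cc) = 1/2 / 3/4 = 2/3.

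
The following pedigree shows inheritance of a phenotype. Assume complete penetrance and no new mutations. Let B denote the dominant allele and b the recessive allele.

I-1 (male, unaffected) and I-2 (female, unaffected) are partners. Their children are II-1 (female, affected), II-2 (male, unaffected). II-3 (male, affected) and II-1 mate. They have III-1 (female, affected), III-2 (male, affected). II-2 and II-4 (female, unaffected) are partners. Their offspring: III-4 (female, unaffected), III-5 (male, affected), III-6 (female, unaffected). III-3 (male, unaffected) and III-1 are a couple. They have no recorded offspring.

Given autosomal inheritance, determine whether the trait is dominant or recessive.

recessive

I-1 and I-2 are both unaffected yet have an affected child II-1. Under dominance, an affected child requires at least one affected parent, so the trait cannot be dominant.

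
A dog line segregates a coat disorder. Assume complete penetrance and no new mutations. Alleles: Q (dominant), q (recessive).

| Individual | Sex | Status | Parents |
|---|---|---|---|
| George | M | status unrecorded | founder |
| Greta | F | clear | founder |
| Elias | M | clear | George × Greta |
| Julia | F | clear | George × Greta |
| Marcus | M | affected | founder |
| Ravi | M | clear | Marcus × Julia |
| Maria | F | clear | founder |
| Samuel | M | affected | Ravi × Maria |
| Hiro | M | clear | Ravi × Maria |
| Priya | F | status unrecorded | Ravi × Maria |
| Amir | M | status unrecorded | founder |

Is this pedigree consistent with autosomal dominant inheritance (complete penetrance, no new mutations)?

No

Under autosomal dominant, Samuel (affected, male) cannot arise from Ravi (clear) × Maria (clear).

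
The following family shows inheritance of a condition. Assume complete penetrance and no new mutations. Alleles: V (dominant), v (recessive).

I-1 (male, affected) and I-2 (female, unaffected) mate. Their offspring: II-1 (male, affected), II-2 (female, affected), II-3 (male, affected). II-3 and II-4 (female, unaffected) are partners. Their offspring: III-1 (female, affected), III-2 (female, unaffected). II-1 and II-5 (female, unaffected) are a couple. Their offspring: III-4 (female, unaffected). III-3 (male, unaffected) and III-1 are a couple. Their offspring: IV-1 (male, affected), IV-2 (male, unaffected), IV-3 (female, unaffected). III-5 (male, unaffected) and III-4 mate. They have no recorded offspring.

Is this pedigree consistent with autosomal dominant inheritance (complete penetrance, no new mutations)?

Yes

A consistent assignment under autosomal dominant exists: I-1 VV, I-2 vv, II-1 Vv, II-2 Vv, II-3 Vv, II-4 vv, II-5 vv, III-1 Vv, III-2 vv, III-3 vv, III-4 vv, III-5 vv, IV-1 Vv, IV-2 vv, IV-3 vv.
In this assignment every recorded phenotype matches its genotype and every non-founder's genotype is obtainable from its parents' genotypes, so the pedigree is consistent.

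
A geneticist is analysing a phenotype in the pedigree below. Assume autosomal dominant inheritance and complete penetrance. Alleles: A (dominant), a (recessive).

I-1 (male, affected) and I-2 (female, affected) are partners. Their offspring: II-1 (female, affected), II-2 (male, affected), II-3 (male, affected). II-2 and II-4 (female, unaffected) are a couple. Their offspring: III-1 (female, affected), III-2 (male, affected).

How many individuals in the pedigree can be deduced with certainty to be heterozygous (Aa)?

2

Obligate heterozygotes: III-1 is affected so carries A and received a from II-4 (aa), so III-1 is Aa; III-2 is affected so carries A and received a from II-4 (aa), so III-2 is Aa.
Every other individual is either homozygous by phenotype or has at least one consistent homozygous assignment, so the count is 2.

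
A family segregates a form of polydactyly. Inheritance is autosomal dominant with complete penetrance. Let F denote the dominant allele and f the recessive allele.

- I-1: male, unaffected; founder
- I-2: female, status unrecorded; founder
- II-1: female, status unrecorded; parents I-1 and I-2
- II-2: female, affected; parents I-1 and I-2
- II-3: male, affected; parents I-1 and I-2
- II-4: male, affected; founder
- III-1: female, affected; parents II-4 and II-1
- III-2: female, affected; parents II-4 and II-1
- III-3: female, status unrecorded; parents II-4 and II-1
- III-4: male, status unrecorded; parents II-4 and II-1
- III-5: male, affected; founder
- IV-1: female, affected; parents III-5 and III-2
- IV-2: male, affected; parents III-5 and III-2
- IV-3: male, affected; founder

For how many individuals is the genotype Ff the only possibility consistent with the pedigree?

2

Obligate heterozygotes: II-2 is affected so carries F and received f from I-1 (ff), so II-2 is Ff; II-3 is affected so carries F and received f from I-1 (ff), so II-3 is Ff.
Every other individual is either homozygous by phenotype or has at least one consistent homozygous assignment, so the count is 2.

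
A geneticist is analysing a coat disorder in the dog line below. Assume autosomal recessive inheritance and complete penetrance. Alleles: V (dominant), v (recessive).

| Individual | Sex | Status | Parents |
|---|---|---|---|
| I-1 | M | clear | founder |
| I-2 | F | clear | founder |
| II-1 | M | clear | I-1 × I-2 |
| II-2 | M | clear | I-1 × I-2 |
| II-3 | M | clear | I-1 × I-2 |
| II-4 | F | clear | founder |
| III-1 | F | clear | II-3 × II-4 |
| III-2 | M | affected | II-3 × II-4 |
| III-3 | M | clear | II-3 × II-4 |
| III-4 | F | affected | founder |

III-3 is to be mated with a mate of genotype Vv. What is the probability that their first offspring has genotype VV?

II-3 is clear so carries V and passed v to III-2 (vv), so II-3 is Vv.
II-4 is clear so carries V and passed v to III-2 (vv), so II-4 is Vv.
III-3 is a clear offspring of II-3 (Vv) × II-4 (Vv), whose cross gives 1/4 VV : 1/2 Vv : 1/4 vv; conditioning on being clear, III-3 is VV with probability 1/3, Vv with probability 2/3.
Summing over parental genotype combinations, P(offspring has genotype VV) = 1/3·1/2 + 2/3·1/4 = 1/3.

1/3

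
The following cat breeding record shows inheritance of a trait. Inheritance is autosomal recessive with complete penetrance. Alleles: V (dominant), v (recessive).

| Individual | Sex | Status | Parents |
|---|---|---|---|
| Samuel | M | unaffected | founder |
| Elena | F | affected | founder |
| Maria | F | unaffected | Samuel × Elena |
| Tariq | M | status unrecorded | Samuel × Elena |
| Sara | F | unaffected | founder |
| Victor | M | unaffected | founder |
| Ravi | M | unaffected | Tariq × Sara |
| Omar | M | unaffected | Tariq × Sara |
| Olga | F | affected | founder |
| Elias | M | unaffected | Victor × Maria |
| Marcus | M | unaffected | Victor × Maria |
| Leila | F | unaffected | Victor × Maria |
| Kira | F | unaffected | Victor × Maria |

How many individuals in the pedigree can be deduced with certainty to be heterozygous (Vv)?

Obligate heterozygotes: Maria is unaffected so carries V and received v from Elena (vv), so Maria is Vv.
Every other individual is either homozygous by phenotype or has at least one consistent homozygous assignment, so the count is 1.

1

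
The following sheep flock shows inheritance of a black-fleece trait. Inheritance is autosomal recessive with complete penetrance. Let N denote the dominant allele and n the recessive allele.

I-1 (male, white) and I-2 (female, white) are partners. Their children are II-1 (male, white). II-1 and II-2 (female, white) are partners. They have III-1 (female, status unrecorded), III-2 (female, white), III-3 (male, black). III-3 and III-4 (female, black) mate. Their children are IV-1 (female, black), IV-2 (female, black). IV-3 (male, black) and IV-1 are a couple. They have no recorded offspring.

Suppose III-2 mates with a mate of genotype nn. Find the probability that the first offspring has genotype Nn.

II-1 is white so carries N and passed n to III-3 (nn), so II-1 is Nn.
II-2 is white so carries N and passed n to III-3 (nn), so II-2 is Nn.
III-2 is a white offspring of II-1 (Nn) × II-2 (Nn), whose cross gives 1/4 NN : 1/2 Nn : 1/4 nn; conditioning on being white, III-2 is NN with probability 1/3, Nn with probability 2/3.
Summing over parental genotype combinations, P(offspring has genotype Nn) = 1/3·1 + 2/3·1/2 = 2/3.

2/3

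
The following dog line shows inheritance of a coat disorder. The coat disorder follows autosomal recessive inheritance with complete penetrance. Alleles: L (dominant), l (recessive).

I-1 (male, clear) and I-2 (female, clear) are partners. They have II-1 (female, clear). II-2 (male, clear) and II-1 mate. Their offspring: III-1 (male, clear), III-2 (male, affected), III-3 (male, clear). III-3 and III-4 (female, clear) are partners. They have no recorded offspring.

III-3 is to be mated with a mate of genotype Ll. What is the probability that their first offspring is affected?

II-2 is clear so carries L and passed l to III-2 (ll), so II-2 is Ll.
II-1 is clear so carries L and passed l to III-2 (ll), so II-1 is Ll.
III-3 is a clear offspring of II-2 (Ll) × II-1 (Ll), whose cross gives 1/4 LL : 1/2 Ll : 1/4 ll; conditioning on being clear, III-3 is LL with probability 1/3, Ll with probability 2/3.
Summing over parental genotype combinations, P(offspring is affected) = 2/3·1/4 = 1/6.

1/6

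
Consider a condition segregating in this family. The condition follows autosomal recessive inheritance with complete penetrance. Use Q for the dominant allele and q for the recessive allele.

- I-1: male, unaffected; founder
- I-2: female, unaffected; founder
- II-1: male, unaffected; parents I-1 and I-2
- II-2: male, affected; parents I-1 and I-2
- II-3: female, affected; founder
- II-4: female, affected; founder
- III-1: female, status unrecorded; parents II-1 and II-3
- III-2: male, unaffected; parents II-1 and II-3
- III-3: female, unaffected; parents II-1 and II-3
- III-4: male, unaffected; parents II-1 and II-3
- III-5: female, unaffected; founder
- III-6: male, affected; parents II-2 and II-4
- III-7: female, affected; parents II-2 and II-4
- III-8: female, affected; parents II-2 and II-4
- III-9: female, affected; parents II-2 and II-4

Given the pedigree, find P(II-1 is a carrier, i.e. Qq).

I-1 is unaffected so carries Q and passed q to II-2 (qq), so I-1 is Qq.
I-2 is unaffected so carries Q and passed q to II-2 (qq), so I-2 is Qq.
Their cross gives offspring ratios 1/4 QQ : 1/2 Qq : 1/4 qq. Conditioning on II-1 being unaffected, P(Qq) = 1/2 / 3/4 = 2/3 before taking II-1's own offspring into account.
II-3 is affected, so II-3 is qq.
Now use II-1's offspring. Probability of each recorded status — unaffected son III-2: 1/2 if II-1 is Qq, 1 if QQ; unaffected daughter III-3: 1/2 if II-1 is Qq, 1 if QQ; unaffected son III-4: 1/2 if II-1 is Qq, 1 if QQ. (III-1: equally likely either way, so uninformative.)
Bayes: P(Qq) = 2/3·1/8 / (2/3·1/8 + 1/3·1) = 1/5.

1/5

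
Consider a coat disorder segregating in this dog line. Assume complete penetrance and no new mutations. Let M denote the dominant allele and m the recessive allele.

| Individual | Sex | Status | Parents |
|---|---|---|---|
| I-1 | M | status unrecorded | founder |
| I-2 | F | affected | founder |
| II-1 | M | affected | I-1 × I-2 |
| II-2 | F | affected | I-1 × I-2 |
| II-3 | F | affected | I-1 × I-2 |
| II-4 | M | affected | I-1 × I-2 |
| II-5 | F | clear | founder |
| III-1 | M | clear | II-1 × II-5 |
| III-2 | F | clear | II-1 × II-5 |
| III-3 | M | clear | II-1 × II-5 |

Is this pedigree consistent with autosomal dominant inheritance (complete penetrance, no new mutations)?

Yes

A consistent assignment under autosomal dominant exists: I-1 MM, I-2 Mm, II-1 Mm, II-2 MM, II-3 MM, II-4 MM, II-5 mm, III-1 mm, III-2 mm, III-3 mm.
In this assignment every recorded phenotype matches its genotype and every non-founder's genotype is obtainable from its parents' genotypes, so the pedigree is consistent.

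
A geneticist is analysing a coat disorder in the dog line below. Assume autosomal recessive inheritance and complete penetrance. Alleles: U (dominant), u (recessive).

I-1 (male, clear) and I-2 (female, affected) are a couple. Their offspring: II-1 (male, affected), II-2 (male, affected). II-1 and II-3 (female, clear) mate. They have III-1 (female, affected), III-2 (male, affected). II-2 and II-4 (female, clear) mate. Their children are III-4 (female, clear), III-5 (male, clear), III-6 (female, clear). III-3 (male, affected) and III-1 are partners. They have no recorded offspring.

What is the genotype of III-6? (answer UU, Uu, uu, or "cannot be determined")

From phenotype alone, III-6 is UU or Uu.
III-6 is clear so carries U and received u from II-2 (uu), so III-6 is Uu.

Uu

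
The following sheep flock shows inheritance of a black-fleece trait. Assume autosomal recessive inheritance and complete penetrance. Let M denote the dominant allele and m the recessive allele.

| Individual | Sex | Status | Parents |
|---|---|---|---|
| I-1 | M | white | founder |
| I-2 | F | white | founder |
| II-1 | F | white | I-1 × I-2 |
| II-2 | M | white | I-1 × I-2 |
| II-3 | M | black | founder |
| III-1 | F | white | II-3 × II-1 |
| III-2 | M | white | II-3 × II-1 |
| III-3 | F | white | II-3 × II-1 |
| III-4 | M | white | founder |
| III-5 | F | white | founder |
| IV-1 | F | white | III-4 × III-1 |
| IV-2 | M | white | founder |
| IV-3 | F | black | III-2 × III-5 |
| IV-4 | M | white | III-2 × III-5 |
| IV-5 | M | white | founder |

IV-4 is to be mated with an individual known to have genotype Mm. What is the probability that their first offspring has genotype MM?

1/3

III-2 is white so carries M and received m from II-3 (mm), so III-2 is Mm.
III-5 is white so carries M and passed m to IV-3 (mm), so III-5 is Mm.
IV-4 is a white offspring of III-2 (Mm) × III-5 (Mm), whose cross gives 1/4 MM : 1/2 Mm : 1/4 mm; conditioning on being white, IV-4 is MM with probability 1/3, Mm with probability 2/3.
Summing over parental genotype combinations, P(offspring has genotype MM) = 1/3·1/2 + 2/3·1/4 = 1/3.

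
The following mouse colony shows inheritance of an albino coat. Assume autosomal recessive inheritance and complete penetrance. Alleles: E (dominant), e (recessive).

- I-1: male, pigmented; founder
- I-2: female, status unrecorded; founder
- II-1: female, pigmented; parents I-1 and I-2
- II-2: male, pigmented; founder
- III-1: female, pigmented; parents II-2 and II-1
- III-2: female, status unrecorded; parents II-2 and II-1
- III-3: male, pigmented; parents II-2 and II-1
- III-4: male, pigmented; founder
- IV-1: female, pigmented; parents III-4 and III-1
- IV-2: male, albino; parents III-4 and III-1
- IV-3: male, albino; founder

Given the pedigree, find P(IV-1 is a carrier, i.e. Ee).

III-4 is pigmented so carries E and passed e to IV-2 (ee), so III-4 is Ee.
III-1 is pigmented so carries E and passed e to IV-2 (ee), so III-1 is Ee.
Their cross gives offspring ratios 1/4 EE : 1/2 Ee : 1/4 ee. Conditioning on IV-1 being pigmented, P(Ee) = 1/2 / 3/4 = 2/3.

2/3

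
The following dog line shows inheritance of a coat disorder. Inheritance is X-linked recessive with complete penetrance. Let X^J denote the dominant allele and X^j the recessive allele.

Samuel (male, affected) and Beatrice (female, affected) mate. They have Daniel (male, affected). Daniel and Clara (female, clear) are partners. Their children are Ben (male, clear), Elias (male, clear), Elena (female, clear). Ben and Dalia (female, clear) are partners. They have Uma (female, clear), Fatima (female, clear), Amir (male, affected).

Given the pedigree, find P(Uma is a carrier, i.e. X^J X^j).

Ben is clear, so Ben is X^J Y.
Dalia is clear so carries J and passed j to Amir (X^j Y), so Dalia is X^J X^j.
Their cross gives offspring ratios 1/2 X^J X^J : 1/2 X^J X^j. Conditioning on Uma being clear, P(X^J X^j) = 1/2 / 1 = 1/2.

1/2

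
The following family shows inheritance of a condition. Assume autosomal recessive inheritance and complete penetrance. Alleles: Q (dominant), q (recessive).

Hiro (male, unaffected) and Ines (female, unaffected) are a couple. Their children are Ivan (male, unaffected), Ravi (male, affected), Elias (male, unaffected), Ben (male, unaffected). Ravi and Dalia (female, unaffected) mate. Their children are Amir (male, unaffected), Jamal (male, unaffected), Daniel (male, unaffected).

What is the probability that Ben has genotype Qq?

Hiro is unaffected so carries Q and passed q to Ravi (qq), so Hiro is Qq.
Ines is unaffected so carries Q and passed q to Ravi (qq), so Ines is Qq.
Their cross gives offspring ratios 1/4 QQ : 1/2 Qq : 1/4 qq. Conditioning on Ben being unaffected, P(Qq) = 1/2 / 3/4 = 2/3.

2/3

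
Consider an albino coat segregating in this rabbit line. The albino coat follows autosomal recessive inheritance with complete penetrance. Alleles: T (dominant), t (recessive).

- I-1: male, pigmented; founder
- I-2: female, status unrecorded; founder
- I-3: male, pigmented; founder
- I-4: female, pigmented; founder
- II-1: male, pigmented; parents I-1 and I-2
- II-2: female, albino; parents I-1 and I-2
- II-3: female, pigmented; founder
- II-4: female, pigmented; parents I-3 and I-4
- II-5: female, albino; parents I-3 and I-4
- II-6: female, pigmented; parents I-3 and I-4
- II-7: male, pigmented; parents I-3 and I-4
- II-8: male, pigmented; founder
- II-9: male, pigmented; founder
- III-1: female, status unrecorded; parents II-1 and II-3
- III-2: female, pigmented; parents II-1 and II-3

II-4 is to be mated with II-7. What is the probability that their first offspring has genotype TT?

I-3 is pigmented so carries T and passed t to II-5 (tt), so I-3 is Tt.
I-4 is pigmented so carries T and passed t to II-5 (tt), so I-4 is Tt.
II-4 is a pigmented offspring of I-3 (Tt) × I-4 (Tt), whose cross gives 1/4 TT : 1/2 Tt : 1/4 tt; conditioning on being pigmented, II-4 is TT with probability 1/3, Tt with probability 2/3.
II-7 is a pigmented offspring of I-3 (Tt) × I-4 (Tt), whose cross gives 1/4 TT : 1/2 Tt : 1/4 tt; conditioning on being pigmented, II-7 is TT with probability 1/3, Tt with probability 2/3.
Summing over parental genotype combinations, P(offspring has genotype TT) = 1/9·1 + 2/9·1/2 + 2/9·1/2 + 4/9·1/4 = 4/9.

4/9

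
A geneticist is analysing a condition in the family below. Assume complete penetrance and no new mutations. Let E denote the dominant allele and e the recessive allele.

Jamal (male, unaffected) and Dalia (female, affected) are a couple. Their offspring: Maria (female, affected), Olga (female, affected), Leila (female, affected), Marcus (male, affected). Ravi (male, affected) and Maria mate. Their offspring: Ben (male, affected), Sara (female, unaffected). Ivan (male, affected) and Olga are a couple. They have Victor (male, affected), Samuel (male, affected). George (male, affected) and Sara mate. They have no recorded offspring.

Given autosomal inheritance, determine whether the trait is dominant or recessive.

dominant

Ravi and Maria are both affected yet have an unaffected child Sara. Under a recessive model two affected parents are homozygous and every child would be affected, so the trait cannot be recessive.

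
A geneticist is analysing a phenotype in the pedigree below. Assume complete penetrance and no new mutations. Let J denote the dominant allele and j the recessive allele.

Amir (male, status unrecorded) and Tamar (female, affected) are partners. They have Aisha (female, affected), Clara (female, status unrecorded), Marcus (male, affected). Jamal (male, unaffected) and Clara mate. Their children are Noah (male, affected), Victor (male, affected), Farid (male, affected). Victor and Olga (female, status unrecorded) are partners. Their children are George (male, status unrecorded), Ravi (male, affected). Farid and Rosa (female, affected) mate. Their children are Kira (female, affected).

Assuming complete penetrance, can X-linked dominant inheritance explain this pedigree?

Yes

A consistent assignment under X-linked dominant exists: Amir X^J Y, Tamar X^J X^J, Aisha X^J X^J, Clara X^J X^J, Marcus X^J Y, Jamal X^j Y, Noah X^J Y, Victor X^J Y, Farid X^J Y, Olga X^J X^J, Rosa X^J X^J, George X^J Y, Ravi X^J Y, Kira X^J X^J.
In this assignment every recorded phenotype matches its genotype and every non-founder's genotype is obtainable from its parents' genotypes, so the pedigree is consistent.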